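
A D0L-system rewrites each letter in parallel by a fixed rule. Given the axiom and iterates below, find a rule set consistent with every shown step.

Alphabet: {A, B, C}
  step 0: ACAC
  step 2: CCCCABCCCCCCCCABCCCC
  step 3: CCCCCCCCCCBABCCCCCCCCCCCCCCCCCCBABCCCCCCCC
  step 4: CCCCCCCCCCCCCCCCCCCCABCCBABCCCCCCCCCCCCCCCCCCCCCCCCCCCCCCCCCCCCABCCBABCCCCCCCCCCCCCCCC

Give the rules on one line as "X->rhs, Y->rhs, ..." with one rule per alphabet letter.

  step 3 ⇒ step 4: CCCCCCCCCCBABCCCCCCCCCCCCCCCCCCBABCCCCCCCC ⇒ CC·CC·CC·CC·CC·CC·CC·CC·CC·CC·AB·CCB·AB·CC·CC·CC·CC·CC·CC·CC·CC·CC·CC·CC·CC·CC·CC·CC·CC·CC·CC·AB·CCB·AB·CC·CC·CC·CC·CC·CC·CC·CC
    A ↦ CCB
    B ↦ AB
    C ↦ CC

A->CCB, B->AB, C->CC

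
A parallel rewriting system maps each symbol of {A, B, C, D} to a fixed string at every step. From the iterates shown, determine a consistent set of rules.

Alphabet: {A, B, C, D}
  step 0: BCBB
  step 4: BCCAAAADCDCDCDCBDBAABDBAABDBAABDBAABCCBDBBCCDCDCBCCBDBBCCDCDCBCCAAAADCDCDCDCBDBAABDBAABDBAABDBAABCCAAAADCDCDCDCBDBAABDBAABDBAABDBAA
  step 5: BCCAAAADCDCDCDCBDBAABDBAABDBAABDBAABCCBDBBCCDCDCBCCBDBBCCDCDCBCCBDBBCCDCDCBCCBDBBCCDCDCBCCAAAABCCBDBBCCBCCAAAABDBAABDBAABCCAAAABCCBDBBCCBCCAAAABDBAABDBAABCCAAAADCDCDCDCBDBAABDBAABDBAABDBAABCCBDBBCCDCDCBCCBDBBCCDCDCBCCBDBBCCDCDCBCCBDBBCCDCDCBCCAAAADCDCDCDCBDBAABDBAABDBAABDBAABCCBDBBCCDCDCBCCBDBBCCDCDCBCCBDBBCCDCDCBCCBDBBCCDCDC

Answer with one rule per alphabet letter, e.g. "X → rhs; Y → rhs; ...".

  step 4 ⇒ step 5: BCCAAAADCDCDCDCBDBAABDBAABDBAABDBAABCCBDBBCCDCDCBCCBDBBCCDCDCBCCAAAADCDCDCDCBDBAABDBAABDBAABDBAABCCAAAADCDCDCDCBDBAABDBAABDBAABDBAA ⇒ BCC·AA·AA·DC·DC·DC·DC·BDB·AA·BDB·AA·BDB·AA·BDB·AA·BCC·BDB·BCC·DC·DC·BCC·BDB·BCC·DC·DC·BCC·BDB·BCC·DC·DC·BCC·BDB·BCC·DC·DC·BCC·AA·AA·BCC·BDB·BCC·BCC·AA·AA·BDB·AA·BDB·AA·BCC·AA·AA·BCC·BDB·BCC·BCC·AA·AA·BDB·AA·BDB·AA·BCC·AA·AA·DC·DC·DC·DC·BDB·AA·BDB·AA·BDB·AA·BDB·AA·BCC·BDB·BCC·DC·DC·BCC·BDB·BCC·DC·DC·BCC·BDB·BCC·DC·DC·BCC·BDB·BCC·DC·DC·BCC·AA·AA·DC·DC·DC·DC·BDB·AA·BDB·AA·BDB·AA·BDB·AA·BCC·BDB·BCC·DC·DC·BCC·BDB·BCC·DC·DC·BCC·BDB·BCC·DC·DC·BCC·BDB·BCC·DC·DC
    A ↦ DC
    B ↦ BCC
    C ↦ AA
    D ↦ BDB

A->DC, B->BCC, C->AA, D->BDB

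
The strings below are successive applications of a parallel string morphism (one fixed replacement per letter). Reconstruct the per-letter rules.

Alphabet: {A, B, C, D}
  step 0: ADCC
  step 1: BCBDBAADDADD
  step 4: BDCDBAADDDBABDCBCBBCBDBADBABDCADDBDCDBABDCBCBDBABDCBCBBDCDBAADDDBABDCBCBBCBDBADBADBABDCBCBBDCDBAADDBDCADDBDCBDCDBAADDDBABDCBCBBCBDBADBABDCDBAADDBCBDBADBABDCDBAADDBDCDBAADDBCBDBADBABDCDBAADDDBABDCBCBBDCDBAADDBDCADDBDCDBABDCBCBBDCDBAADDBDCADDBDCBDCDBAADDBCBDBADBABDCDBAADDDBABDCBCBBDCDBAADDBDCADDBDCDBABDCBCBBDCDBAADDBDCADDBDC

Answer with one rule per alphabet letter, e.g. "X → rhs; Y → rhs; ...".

  step 0 ⇒ step 1: ADCC ⇒ BCB·DBA·ADD·ADD
    A ↦ BCB
    C ↦ ADD
    D ↦ DBA
    B ↦ BDC  (constrained at step 1)

A->BCB, B->BDC, C->ADD, D->DBA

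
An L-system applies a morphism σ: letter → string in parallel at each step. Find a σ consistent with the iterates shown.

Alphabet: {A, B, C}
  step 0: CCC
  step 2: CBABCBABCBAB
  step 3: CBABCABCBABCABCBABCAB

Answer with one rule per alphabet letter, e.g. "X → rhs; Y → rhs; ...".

  step 2 ⇒ step 3: CBABCBABCBAB ⇒ CB·AB·C·AB·CB·AB·C·AB·CB·AB·C·AB
    A ↦ C
    B ↦ AB
    C ↦ CB

A->C, B->AB, C->CB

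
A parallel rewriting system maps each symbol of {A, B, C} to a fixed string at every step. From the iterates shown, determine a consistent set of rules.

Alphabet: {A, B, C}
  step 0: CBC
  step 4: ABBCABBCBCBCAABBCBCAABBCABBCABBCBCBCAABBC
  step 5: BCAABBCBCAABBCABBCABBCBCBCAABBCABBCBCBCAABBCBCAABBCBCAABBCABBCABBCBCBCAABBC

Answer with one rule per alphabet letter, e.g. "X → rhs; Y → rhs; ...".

  step 4 ⇒ step 5: ABBCABBCBCBCAABBCBCAABBCABBCABBCBCBCAABBC ⇒ BC·A·A·BBC·BC·A·A·BBC·A·BBC·A·BBC·BC·BC·A·A·BBC·A·BBC·BC·BC·A·A·BBC·BC·A·A·BBC·BC·A·A·BBC·A·BBC·A·BBC·BC·BC·A·A·BBC
    A ↦ BC
    B ↦ A
    C ↦ BBC

A->BC, B->A, C->BBC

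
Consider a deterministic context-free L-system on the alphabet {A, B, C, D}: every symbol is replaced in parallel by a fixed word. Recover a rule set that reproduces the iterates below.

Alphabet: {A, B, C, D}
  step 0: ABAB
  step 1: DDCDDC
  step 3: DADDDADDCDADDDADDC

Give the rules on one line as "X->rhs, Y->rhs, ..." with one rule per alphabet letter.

  step 0 ⇒ step 1: ABAB ⇒ DD·C·DD·C
    A ↦ DD
    B ↦ C
    C ↦ B  (constrained at step 1)
    D ↦ DA  (constrained at step 1)

A->DD, B->C, C->B, D->DA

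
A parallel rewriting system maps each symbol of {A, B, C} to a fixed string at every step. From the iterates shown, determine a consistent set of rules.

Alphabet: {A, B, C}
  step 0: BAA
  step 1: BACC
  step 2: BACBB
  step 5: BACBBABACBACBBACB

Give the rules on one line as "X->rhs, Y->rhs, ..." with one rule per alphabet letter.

  step 1 ⇒ step 2: BACC ⇒ BA·C·B·B
    A ↦ C
    B ↦ BA
    C ↦ B

A->C, B->BA, C->B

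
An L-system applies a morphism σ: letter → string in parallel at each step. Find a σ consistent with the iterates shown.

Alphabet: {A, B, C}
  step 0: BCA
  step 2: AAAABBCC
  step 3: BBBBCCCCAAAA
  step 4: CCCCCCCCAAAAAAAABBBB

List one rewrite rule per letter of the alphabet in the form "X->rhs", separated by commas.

A->B, B->CC, C->AA

  step 3 ⇒ step 4: BBBBCCCCAAAA ⇒ CC·CC·CC·CC·AA·AA·AA·AA·B·B·B·B
    A ↦ B
    B ↦ CC
    C ↦ AA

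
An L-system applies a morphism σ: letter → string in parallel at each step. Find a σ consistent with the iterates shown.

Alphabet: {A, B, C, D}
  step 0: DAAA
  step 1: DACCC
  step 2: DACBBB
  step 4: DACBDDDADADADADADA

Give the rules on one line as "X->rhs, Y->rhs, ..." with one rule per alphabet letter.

  step 1 ⇒ step 2: DACCC ⇒ DA·C·B·B·B
    A ↦ C
    C ↦ B
    D ↦ DA
    B ↦ DD  (constrained at step 2)

A->C, B->DD, C->B, D->DA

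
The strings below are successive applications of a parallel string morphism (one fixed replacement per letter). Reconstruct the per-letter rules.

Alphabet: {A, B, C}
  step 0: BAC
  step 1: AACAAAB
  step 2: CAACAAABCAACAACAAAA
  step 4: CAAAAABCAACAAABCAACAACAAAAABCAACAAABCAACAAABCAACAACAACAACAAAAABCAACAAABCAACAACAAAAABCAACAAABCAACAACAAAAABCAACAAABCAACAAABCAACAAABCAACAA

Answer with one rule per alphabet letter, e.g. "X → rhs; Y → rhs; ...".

  step 1 ⇒ step 2: AACAAAB ⇒ CAA·CAA·AB·CAA·CAA·CAA·AA
    A ↦ CAA
    B ↦ AA
    C ↦ AB

A->CAA, B->AA, C->AB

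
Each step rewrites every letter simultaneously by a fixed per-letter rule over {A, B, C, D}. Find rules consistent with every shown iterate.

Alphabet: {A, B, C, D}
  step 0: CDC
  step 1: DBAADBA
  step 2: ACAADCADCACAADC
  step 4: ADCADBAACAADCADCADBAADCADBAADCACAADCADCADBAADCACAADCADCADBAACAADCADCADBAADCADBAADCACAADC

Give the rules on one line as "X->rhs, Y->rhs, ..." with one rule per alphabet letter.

  step 1 ⇒ step 2: DBAADBA ⇒ A·CA·ADC·ADC·A·CA·ADC
    A ↦ ADC
    B ↦ CA
    D ↦ A
  step 0 ⇒ step 1: CDC ⇒ DBA·A·DBA
    C ↦ DBA

A->ADC, B->CA, C->DBA, D->A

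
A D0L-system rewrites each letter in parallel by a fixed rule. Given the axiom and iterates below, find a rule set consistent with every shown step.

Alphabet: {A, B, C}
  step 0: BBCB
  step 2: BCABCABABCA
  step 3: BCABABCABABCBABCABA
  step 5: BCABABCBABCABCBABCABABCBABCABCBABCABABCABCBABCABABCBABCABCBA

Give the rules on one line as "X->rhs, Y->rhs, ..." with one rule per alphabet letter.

A->BA, B->BC, C->A

  step 2 ⇒ step 3: BCABCABABCA ⇒ BC·A·BA·BC·A·BA·BC·BA·BC·A·BA
    A ↦ BA
    B ↦ BC
    C ↦ A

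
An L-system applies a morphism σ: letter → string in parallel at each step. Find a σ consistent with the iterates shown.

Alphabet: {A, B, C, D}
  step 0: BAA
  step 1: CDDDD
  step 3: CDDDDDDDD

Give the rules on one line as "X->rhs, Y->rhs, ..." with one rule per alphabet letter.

  step 0 ⇒ step 1: BAA ⇒ C·DD·DD
    A ↦ DD
    B ↦ C
    C ↦ B  (constrained at step 1)
    D ↦ A  (constrained at step 1)

A->DD, B->C, C->B, D->A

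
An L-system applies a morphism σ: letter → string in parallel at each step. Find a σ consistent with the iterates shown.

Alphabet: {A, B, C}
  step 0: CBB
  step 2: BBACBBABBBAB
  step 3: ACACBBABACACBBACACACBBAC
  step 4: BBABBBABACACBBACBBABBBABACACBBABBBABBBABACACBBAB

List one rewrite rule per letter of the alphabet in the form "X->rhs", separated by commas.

A->BB, B->AC, C->AB

  step 3 ⇒ step 4: ACACBBABACACBBACACACBBAC ⇒ BB·AB·BB·AB·AC·AC·BB·AC·BB·AB·BB·AB·AC·AC·BB·AB·BB·AB·BB·AB·AC·AC·BB·AB
    A ↦ BB
    B ↦ AC
    C ↦ AB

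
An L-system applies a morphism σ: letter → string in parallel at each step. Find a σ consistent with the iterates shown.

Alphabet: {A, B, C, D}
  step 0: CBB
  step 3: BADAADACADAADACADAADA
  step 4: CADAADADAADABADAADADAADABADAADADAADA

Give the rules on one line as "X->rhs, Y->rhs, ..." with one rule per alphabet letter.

A->DA, B->CA, C->BA, D->A

  step 3 ⇒ step 4: BADAADACADAADACADAADA ⇒ CA·DA·A·DA·DA·A·DA·BA·DA·A·DA·DA·A·DA·BA·DA·A·DA·DA·A·DA
    A ↦ DA
    B ↦ CA
    C ↦ BA
    D ↦ A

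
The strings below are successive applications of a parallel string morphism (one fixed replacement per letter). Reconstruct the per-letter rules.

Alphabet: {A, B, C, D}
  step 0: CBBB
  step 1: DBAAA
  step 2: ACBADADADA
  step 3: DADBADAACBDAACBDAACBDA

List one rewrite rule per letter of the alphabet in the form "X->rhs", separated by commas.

  step 2 ⇒ step 3: ACBADADADA ⇒ DA·DB·A·DA·ACB·DA·ACB·DA·ACB·DA
    A ↦ DA
    B ↦ A
    C ↦ DB
    D ↦ ACB

A->DA, B->A, C->DB, D->ACB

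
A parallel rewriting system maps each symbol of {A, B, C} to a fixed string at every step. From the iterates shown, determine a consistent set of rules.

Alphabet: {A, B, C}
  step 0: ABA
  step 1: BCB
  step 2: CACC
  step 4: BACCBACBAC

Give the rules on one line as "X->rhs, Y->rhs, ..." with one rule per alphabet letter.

  step 1 ⇒ step 2: BCB ⇒ C·AC·C
    B ↦ C
    C ↦ AC
  step 0 ⇒ step 1: ABA ⇒ B·C·B
    A ↦ B

A->B, B->C, C->AC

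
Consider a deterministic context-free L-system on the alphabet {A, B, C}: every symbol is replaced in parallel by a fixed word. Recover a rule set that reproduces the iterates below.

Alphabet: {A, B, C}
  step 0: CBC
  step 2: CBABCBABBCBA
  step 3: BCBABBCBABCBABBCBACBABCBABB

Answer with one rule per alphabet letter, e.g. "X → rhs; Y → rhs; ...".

A->BB, B->CBA, C->B

  step 2 ⇒ step 3: CBABCBABBCBA ⇒ B·CBA·BB·CBA·B·CBA·BB·CBA·CBA·B·CBA·BB
    A ↦ BB
    B ↦ CBA
    C ↦ B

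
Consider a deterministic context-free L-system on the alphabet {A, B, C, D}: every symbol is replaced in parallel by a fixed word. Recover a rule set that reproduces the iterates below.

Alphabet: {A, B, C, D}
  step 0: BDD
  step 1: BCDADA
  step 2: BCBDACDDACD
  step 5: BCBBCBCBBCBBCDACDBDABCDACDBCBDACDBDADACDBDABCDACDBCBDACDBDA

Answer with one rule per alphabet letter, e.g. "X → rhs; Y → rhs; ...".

  step 1 ⇒ step 2: BCDADA ⇒ BC·B·DA·CD·DA·CD
    A ↦ CD
    B ↦ BC
    C ↦ B
    D ↦ DA

A->CD, B->BC, C->B, D->DA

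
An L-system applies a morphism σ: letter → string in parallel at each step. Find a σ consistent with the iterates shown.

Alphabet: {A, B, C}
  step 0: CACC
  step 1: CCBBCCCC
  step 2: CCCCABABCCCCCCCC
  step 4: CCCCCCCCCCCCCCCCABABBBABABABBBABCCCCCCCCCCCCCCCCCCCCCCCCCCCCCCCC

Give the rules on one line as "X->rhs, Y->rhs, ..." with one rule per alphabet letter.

  step 1 ⇒ step 2: CCBBCCCC ⇒ CC·CC·AB·AB·CC·CC·CC·CC
    B ↦ AB
    C ↦ CC
  step 0 ⇒ step 1: CACC ⇒ CC·BB·CC·CC
    A ↦ BB

A->BB, B->AB, C->CC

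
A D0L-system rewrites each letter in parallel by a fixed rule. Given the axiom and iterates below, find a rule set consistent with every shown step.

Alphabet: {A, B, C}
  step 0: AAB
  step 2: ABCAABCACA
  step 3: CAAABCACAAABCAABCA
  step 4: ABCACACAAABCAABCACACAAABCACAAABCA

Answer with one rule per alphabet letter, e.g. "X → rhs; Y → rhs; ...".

A->CA, B->A, C->AB

  step 3 ⇒ step 4: CAAABCACAAABCAABCA ⇒ AB·CA·CA·CA·A·AB·CA·AB·CA·CA·CA·A·AB·CA·CA·A·AB·CA
    A ↦ CA
    B ↦ A
    C ↦ AB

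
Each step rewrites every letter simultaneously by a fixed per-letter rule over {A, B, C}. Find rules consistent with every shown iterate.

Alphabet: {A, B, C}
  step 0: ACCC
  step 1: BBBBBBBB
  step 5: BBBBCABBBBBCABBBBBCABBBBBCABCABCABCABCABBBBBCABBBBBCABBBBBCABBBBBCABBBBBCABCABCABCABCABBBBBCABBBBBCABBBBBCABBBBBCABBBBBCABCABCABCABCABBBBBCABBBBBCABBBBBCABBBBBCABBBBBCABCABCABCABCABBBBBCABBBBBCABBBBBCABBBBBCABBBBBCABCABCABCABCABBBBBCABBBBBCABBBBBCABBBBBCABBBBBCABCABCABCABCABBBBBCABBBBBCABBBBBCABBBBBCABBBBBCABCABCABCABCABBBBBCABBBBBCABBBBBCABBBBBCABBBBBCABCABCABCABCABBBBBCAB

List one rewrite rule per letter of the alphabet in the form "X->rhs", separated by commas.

A->BB, B->CAB, C->BB

  step 0 ⇒ step 1: ACCC ⇒ BB·BB·BB·BB
    A ↦ BB
    C ↦ BB
    B ↦ CAB  (constrained at step 1)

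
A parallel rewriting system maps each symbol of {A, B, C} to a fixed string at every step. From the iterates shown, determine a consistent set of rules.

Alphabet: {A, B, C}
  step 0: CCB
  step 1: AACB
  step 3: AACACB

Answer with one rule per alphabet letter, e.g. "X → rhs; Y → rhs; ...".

  step 0 ⇒ step 1: CCB ⇒ A·A·CB
    B ↦ CB
    C ↦ A
    A ↦ C  (constrained at step 1)

A->C, B->CB, C->A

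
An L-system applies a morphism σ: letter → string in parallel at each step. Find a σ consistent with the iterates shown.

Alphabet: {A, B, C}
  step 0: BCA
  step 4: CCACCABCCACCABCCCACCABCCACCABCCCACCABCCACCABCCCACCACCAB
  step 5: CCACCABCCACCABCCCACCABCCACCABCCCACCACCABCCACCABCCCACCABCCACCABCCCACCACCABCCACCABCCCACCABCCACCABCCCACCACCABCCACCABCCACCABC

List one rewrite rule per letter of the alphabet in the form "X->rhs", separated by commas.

A->B, B->C, C->CCA

  step 4 ⇒ step 5: CCACCABCCACCABCCCACCABCCACCABCCCACCABCCACCABCCCACCACCAB ⇒ CCA·CCA·B·CCA·CCA·B·C·CCA·CCA·B·CCA·CCA·B·C·CCA·CCA·CCA·B·CCA·CCA·B·C·CCA·CCA·B·CCA·CCA·B·C·CCA·CCA·CCA·B·CCA·CCA·B·C·CCA·CCA·B·CCA·CCA·B·C·CCA·CCA·CCA·B·CCA·CCA·B·CCA·CCA·B·C
    A ↦ B
    B ↦ C
    C ↦ CCA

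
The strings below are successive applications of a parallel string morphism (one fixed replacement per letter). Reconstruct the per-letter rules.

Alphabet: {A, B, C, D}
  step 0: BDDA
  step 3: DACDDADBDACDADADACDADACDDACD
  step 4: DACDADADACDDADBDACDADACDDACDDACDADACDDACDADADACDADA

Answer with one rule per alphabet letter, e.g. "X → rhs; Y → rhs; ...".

  step 3 ⇒ step 4: DACDDADBDACDADADACDADACDDACD ⇒ DA·CD·A·DA·DA·CD·DA·DB·DA·CD·A·DA·CD·DA·CD·DA·CD·A·DA·CD·DA·CD·A·DA·DA·CD·A·DA
    A ↦ CD
    B ↦ DB
    C ↦ A
    D ↦ DA

A->CD, B->DB, C->A, D->DA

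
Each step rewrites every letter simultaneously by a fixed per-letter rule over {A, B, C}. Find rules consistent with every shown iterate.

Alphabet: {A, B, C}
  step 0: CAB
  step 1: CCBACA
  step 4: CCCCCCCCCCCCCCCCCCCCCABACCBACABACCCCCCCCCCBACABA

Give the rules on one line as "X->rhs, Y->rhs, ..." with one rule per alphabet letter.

  step 0 ⇒ step 1: CAB ⇒ CC·BA·CA
    A ↦ BA
    B ↦ CA
    C ↦ CC

A->BA, B->CA, C->CC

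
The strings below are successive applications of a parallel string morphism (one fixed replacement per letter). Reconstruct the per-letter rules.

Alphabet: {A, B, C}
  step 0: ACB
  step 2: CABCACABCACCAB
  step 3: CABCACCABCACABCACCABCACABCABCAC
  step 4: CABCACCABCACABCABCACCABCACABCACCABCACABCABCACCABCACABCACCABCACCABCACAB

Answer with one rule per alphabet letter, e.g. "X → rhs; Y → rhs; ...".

  step 3 ⇒ step 4: CABCACCABCACABCACCABCACABCABCAC ⇒ CAB·CA·C·CAB·CA·CAB·CAB·CA·C·CAB·CA·CAB·CA·C·CAB·CA·CAB·CAB·CA·C·CAB·CA·CAB·CA·C·CAB·CA·C·CAB·CA·CAB
    A ↦ CA
    B ↦ C
    C ↦ CAB

A->CA, B->C, C->CAB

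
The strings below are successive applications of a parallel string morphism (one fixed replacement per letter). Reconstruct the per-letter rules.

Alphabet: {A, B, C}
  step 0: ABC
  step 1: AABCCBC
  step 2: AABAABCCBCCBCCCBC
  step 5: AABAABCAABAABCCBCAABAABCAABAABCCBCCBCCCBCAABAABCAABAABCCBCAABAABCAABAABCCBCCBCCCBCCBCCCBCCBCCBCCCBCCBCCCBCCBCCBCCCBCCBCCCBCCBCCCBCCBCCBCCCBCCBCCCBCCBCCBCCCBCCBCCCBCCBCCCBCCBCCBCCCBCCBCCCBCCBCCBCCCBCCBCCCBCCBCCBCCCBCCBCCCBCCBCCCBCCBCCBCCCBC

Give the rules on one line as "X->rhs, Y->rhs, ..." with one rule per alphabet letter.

A->AAB, B->C, C->CBC

  step 1 ⇒ step 2: AABCCBC ⇒ AAB·AAB·C·CBC·CBC·C·CBC
    A ↦ AAB
    B ↦ C
    C ↦ CBC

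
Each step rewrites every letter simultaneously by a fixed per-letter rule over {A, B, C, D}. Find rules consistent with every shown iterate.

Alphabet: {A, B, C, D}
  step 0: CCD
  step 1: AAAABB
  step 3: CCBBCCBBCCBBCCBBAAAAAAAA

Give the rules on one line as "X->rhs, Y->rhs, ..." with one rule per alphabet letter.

A->BD, B->CC, C->AA, D->BB

  step 0 ⇒ step 1: CCD ⇒ AA·AA·BB
    C ↦ AA
    D ↦ BB
    A ↦ BD  (constrained at step 1)
    B ↦ CC  (constrained at step 1)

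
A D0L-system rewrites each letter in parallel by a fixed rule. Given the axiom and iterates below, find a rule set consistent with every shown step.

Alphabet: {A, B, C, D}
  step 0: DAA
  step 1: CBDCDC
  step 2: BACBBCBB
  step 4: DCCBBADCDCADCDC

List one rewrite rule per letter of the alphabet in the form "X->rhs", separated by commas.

A->DC, B->A, C->B, D->CB

  step 1 ⇒ step 2: CBDCDC ⇒ B·A·CB·B·CB·B
    B ↦ A
    C ↦ B
    D ↦ CB
  step 0 ⇒ step 1: DAA ⇒ CB·DC·DC
    A ↦ DC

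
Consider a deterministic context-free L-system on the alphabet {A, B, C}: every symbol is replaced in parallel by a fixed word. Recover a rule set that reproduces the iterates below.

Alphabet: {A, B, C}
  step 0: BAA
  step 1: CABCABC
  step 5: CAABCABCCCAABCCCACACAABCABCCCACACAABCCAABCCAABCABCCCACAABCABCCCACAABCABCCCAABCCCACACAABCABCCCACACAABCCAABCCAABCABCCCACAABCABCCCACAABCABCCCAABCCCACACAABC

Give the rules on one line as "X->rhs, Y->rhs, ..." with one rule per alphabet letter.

A->ABC, B->C, C->CA

  step 0 ⇒ step 1: BAA ⇒ C·ABC·ABC
    A ↦ ABC
    B ↦ C
    C ↦ CA  (constrained at step 1)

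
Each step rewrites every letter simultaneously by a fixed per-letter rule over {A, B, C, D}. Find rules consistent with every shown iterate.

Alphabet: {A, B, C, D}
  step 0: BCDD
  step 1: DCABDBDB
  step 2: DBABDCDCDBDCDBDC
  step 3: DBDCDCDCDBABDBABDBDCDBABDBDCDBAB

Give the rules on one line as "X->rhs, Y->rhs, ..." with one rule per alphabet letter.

  step 2 ⇒ step 3: DBABDCDCDBDCDBDC ⇒ DB·DC·DC·DC·DB·AB·DB·AB·DB·DC·DB·AB·DB·DC·DB·AB
    A ↦ DC
    B ↦ DC
    C ↦ AB
    D ↦ DB

A->DC, B->DC, C->AB, D->DB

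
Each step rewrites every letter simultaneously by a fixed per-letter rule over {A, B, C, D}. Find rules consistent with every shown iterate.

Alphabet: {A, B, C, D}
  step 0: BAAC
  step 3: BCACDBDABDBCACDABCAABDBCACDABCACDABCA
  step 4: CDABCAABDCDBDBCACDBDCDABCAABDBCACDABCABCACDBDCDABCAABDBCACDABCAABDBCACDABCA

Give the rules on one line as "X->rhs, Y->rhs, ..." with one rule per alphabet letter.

  step 3 ⇒ step 4: BCACDBDABDBCACDABCAABDBCACDABCACDABCA ⇒ CD·A·BCA·A·BD·CD·BD·BCA·CD·BD·CD·A·BCA·A·BD·BCA·CD·A·BCA·BCA·CD·BD·CD·A·BCA·A·BD·BCA·CD·A·BCA·A·BD·BCA·CD·A·BCA
    A ↦ BCA
    B ↦ CD
    C ↦ A
    D ↦ BD

A->BCA, B->CD, C->A, D->BD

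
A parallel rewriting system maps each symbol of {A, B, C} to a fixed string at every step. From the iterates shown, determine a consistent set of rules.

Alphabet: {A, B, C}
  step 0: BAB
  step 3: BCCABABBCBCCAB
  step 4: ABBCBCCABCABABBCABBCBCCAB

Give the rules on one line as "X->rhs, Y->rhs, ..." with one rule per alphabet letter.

A->C, B->AB, C->BC

  step 3 ⇒ step 4: BCCABABBCBCCAB ⇒ AB·BC·BC·C·AB·C·AB·AB·BC·AB·BC·BC·C·AB
    A ↦ C
    B ↦ AB
    C ↦ BC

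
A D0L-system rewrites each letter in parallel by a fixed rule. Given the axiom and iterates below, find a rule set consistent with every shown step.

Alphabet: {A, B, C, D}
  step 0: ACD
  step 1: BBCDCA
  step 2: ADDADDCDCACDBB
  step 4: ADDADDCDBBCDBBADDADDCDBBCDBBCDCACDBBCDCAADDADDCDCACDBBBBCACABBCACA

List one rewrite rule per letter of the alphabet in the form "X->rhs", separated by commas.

  step 1 ⇒ step 2: BBCDCA ⇒ ADD·ADD·CD·CA·CD·BB
    A ↦ BB
    B ↦ ADD
    C ↦ CD
    D ↦ CA

A->BB, B->ADD, C->CD, D->CA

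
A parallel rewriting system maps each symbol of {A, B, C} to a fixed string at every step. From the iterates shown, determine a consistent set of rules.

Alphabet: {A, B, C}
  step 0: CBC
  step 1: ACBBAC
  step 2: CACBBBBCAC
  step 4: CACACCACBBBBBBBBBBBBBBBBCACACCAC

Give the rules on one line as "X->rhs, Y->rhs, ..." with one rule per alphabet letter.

  step 1 ⇒ step 2: ACBBAC ⇒ C·AC·BB·BB·C·AC
    A ↦ C
    B ↦ BB
    C ↦ AC

A->C, B->BB, C->AC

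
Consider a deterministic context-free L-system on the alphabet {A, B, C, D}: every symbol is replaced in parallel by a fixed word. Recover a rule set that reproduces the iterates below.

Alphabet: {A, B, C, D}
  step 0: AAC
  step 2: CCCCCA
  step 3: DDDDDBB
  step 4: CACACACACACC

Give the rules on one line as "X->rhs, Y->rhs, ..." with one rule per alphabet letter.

  step 3 ⇒ step 4: DDDDDBB ⇒ CA·CA·CA·CA·CA·C·C
    B ↦ C
    D ↦ CA
  step 2 ⇒ step 3: CCCCCA ⇒ D·D·D·D·D·BB
    A ↦ BB
  step 2 ⇒ step 3: CCCCCA ⇒ D·D·D·D·D·BB
    C ↦ D

A->BB, B->C, C->D, D->CA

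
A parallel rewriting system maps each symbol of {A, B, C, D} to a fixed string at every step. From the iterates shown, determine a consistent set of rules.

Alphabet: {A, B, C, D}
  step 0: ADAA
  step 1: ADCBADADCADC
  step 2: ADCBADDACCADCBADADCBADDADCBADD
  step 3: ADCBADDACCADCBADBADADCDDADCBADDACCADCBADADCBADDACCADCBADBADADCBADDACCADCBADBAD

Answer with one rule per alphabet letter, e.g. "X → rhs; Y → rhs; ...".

  step 2 ⇒ step 3: ADCBADDACCADCBADADCBADDADCBADD ⇒ ADC·BAD·D·ACC·ADC·BAD·BAD·ADC·D·D·ADC·BAD·D·ACC·ADC·BAD·ADC·BAD·D·ACC·ADC·BAD·BAD·ADC·BAD·D·ACC·ADC·BAD·BAD
    A ↦ ADC
    B ↦ ACC
    C ↦ D
    D ↦ BAD

A->ADC, B->ACC, C->D, D->BAD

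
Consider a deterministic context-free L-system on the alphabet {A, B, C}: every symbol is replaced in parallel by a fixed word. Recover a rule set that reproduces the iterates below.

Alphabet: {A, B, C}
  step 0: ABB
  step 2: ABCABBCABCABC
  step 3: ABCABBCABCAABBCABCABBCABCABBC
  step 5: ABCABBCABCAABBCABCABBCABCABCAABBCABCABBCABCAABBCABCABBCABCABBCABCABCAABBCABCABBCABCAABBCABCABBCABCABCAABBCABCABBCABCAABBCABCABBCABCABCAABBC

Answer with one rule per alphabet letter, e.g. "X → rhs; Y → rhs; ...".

A->ABC, B->A, C->BBC

  step 2 ⇒ step 3: ABCABBCABCABC ⇒ ABC·A·BBC·ABC·A·A·BBC·ABC·A·BBC·ABC·A·BBC
    A ↦ ABC
    B ↦ A
    C ↦ BBC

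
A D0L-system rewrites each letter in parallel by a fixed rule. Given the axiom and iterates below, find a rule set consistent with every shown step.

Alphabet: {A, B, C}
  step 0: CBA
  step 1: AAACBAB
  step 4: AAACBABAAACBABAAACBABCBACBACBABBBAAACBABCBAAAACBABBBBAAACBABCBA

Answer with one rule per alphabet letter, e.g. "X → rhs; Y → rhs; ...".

  step 0 ⇒ step 1: CBA ⇒ AAA·CBA·B
    A ↦ B
    B ↦ CBA
    C ↦ AAA

A->B, B->CBA, C->AAA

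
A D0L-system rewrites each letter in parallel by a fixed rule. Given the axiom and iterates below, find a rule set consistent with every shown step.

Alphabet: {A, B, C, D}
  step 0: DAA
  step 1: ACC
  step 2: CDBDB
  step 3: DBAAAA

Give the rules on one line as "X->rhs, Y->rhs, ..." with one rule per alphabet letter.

  step 2 ⇒ step 3: CDBDB ⇒ DB·A·A·A·A
    B ↦ A
    C ↦ DB
    D ↦ A
  step 0 ⇒ step 1: DAA ⇒ A·C·C
    A ↦ C

A->C, B->A, C->DB, D->A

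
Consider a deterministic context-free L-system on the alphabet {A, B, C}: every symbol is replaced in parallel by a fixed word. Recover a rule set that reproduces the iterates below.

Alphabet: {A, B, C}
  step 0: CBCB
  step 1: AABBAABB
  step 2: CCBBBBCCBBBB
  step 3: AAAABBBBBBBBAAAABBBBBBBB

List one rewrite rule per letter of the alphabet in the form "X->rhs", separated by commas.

  step 2 ⇒ step 3: CCBBBBCCBBBB ⇒ AA·AA·BB·BB·BB·BB·AA·AA·BB·BB·BB·BB
    B ↦ BB
    C ↦ AA
  step 1 ⇒ step 2: AABBAABB ⇒ C·C·BB·BB·C·C·BB·BB
    A ↦ C

A->C, B->BB, C->AA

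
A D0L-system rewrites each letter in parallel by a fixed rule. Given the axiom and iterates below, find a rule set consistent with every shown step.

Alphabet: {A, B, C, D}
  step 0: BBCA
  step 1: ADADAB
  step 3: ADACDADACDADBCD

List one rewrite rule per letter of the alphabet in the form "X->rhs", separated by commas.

A->B, B->AD, C->A, D->CD

  step 0 ⇒ step 1: BBCA ⇒ AD·AD·A·B
    A ↦ B
    B ↦ AD
    C ↦ A
    D ↦ CD  (constrained at step 1)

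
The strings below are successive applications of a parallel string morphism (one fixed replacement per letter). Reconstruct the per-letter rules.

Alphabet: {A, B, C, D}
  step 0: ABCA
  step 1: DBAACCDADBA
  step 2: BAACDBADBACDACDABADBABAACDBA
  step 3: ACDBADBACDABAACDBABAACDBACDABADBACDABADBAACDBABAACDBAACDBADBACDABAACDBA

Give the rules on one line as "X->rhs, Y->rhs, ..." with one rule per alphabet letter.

  step 2 ⇒ step 3: BAACDBADBACDACDABADBABAACDBA ⇒ AC·DBA·DBA·CDA·BA·AC·DBA·BA·AC·DBA·CDA·BA·DBA·CDA·BA·DBA·AC·DBA·BA·AC·DBA·AC·DBA·DBA·CDA·BA·AC·DBA
    A ↦ DBA
    B ↦ AC
    C ↦ CDA
    D ↦ BA

A->DBA, B->AC, C->CDA, D->BA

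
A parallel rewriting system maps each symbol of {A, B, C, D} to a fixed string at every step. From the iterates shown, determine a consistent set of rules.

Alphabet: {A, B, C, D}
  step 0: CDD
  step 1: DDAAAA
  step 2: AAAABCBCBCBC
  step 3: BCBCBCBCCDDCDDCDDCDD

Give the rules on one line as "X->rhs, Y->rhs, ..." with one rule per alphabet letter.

A->BC, B->C, C->DD, D->AA

  step 2 ⇒ step 3: AAAABCBCBCBC ⇒ BC·BC·BC·BC·C·DD·C·DD·C·DD·C·DD
    A ↦ BC
    B ↦ C
    C ↦ DD
  step 0 ⇒ step 1: CDD ⇒ DD·AA·AA
    D ↦ AA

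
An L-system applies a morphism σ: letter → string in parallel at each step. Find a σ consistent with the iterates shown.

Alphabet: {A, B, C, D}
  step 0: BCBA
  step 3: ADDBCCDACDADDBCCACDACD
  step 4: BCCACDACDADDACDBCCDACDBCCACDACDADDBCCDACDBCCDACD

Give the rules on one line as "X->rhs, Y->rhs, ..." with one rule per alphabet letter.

  step 3 ⇒ step 4: ADDBCCDACDADDBCCACDACD ⇒ BCC·ACD·ACD·A·D·D·ACD·BCC·D·ACD·BCC·ACD·ACD·A·D·D·BCC·D·ACD·BCC·D·ACD
    A ↦ BCC
    B ↦ A
    C ↦ D
    D ↦ ACD

A->BCC, B->A, C->D, D->ACD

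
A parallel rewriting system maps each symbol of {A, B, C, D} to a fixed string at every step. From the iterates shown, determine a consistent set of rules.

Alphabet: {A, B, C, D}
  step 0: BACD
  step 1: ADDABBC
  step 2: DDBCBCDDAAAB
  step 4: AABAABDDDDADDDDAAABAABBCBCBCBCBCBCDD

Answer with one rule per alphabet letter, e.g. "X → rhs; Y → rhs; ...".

A->DD, B->A, C->AB, D->BC

  step 1 ⇒ step 2: ADDABBC ⇒ DD·BC·BC·DD·A·A·AB
    A ↦ DD
    B ↦ A
    C ↦ AB
    D ↦ BC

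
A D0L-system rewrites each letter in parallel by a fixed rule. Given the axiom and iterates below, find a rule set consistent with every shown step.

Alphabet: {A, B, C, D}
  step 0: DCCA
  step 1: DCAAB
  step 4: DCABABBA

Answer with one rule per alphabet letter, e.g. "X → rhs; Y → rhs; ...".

  step 0 ⇒ step 1: DCCA ⇒ DC·A·A·B
    A ↦ B
    C ↦ A
    D ↦ DC
    B ↦ A  (constrained at step 1)

A->B, B->A, C->A, D->DC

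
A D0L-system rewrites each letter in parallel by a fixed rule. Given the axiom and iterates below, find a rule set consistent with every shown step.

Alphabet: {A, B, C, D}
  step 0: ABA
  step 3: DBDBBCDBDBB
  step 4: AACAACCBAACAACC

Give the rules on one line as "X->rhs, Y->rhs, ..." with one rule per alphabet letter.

A->DB, B->C, C->B, D->AA

  step 3 ⇒ step 4: DBDBBCDBDBB ⇒ AA·C·AA·C·C·B·AA·C·AA·C·C
    B ↦ C
    C ↦ B
    D ↦ AA
    A ↦ DB  (constrained at step 0)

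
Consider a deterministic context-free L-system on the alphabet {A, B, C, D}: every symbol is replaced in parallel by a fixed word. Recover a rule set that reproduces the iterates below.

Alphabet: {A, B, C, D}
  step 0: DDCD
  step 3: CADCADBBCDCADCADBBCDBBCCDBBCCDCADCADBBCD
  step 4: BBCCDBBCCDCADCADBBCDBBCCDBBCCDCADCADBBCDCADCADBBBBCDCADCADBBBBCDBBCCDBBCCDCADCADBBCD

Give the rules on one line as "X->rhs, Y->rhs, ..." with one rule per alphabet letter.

  step 3 ⇒ step 4: CADCADBBCDCADCADBBCDBBCCDBBCCDCADCADBBCD ⇒ BB·C·CD·BB·C·CD·CAD·CAD·BB·CD·BB·C·CD·BB·C·CD·CAD·CAD·BB·CD·CAD·CAD·BB·BB·CD·CAD·CAD·BB·BB·CD·BB·C·CD·BB·C·CD·CAD·CAD·BB·CD
    A ↦ C
    B ↦ CAD
    C ↦ BB
    D ↦ CD

A->C, B->CAD, C->BB, D->CD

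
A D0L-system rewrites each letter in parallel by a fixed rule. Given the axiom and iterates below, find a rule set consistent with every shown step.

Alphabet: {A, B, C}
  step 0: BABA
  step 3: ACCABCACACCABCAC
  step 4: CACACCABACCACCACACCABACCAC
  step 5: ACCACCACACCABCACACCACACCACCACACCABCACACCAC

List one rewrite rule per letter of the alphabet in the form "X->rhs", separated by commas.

A->C, B->AB, C->AC

  step 4 ⇒ step 5: CACACCABACCACCACACCABACCAC ⇒ AC·C·AC·C·AC·AC·C·AB·C·AC·AC·C·AC·AC·C·AC·C·AC·AC·C·AB·C·AC·AC·C·AC
    A ↦ C
    B ↦ AB
    C ↦ AC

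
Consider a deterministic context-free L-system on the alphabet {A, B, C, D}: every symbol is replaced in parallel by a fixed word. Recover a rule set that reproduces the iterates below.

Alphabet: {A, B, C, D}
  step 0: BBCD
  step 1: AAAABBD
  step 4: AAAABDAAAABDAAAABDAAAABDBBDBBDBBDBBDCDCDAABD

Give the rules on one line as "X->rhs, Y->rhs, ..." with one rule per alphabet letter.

A->CD, B->AA, C->B, D->BD

  step 0 ⇒ step 1: BBCD ⇒ AA·AA·B·BD
    B ↦ AA
    C ↦ B
    D ↦ BD
    A ↦ CD  (constrained at step 1)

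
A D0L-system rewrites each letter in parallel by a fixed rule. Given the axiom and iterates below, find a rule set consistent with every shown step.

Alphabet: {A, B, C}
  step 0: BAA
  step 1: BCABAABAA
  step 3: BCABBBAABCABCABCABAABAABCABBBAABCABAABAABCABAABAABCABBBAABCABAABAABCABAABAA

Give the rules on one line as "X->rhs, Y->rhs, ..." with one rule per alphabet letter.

A->BAA, B->BCA, C->BB

  step 0 ⇒ step 1: BAA ⇒ BCA·BAA·BAA
    A ↦ BAA
    B ↦ BCA
    C ↦ BB  (constrained at step 1)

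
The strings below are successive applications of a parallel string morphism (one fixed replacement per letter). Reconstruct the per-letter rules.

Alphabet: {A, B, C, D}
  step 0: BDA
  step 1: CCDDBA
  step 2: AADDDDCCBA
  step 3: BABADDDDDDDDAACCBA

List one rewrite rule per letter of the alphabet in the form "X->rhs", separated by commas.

  step 2 ⇒ step 3: AADDDDCCBA ⇒ BA·BA·DD·DD·DD·DD·A·A·CC·BA
    A ↦ BA
    B ↦ CC
    C ↦ A
    D ↦ DD

A->BA, B->CC, C->A, D->DD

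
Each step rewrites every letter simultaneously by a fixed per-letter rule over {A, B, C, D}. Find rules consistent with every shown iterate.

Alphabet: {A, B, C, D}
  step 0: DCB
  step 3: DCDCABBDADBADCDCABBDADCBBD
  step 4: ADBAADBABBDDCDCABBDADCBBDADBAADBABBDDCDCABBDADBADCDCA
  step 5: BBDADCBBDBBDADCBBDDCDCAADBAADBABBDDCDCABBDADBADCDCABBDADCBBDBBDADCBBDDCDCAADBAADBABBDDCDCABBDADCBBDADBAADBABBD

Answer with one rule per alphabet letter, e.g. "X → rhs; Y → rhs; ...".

  step 4 ⇒ step 5: ADBAADBABBDDCDCABBDADCBBDADBAADBABBDDCDCABBDADBADCDCA ⇒ BBD·A·DC·BBD·BBD·A·DC·BBD·DC·DC·A·A·DBA·A·DBA·BBD·DC·DC·A·BBD·A·DBA·DC·DC·A·BBD·A·DC·BBD·BBD·A·DC·BBD·DC·DC·A·A·DBA·A·DBA·BBD·DC·DC·A·BBD·A·DC·BBD·A·DBA·A·DBA·BBD
    A ↦ BBD
    B ↦ DC
    C ↦ DBA
    D ↦ A

A->BBD, B->DC, C->DBA, D->A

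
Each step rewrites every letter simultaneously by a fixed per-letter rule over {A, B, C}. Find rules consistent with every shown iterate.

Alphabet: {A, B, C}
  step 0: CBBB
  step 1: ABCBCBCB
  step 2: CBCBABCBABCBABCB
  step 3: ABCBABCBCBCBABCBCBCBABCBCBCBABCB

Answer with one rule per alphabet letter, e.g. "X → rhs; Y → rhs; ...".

  step 2 ⇒ step 3: CBCBABCBABCBABCB ⇒ AB·CB·AB·CB·CB·CB·AB·CB·CB·CB·AB·CB·CB·CB·AB·CB
    A ↦ CB
    B ↦ CB
    C ↦ AB

A->CB, B->CB, C->AB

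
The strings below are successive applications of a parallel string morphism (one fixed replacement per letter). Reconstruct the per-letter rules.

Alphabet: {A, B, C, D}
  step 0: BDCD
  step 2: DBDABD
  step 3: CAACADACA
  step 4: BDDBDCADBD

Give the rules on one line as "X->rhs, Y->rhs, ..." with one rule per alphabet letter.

  step 3 ⇒ step 4: CAACADACA ⇒ B·D·D·B·D·CA·D·B·D
    A ↦ D
    C ↦ B
    D ↦ CA
  step 2 ⇒ step 3: DBDABD ⇒ CA·A·CA·D·A·CA
    B ↦ A

A->D, B->A, C->B, D->CA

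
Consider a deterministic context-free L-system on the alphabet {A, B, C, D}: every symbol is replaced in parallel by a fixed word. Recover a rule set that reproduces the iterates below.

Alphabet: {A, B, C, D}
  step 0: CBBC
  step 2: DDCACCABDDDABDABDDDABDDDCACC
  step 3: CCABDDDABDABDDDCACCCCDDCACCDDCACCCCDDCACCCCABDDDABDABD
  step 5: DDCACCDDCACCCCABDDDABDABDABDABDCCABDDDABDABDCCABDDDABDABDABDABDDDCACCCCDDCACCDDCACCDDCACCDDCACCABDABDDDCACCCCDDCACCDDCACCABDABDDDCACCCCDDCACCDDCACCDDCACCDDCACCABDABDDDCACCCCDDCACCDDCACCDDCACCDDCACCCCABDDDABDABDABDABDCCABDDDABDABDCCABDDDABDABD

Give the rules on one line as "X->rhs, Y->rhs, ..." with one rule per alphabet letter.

A->DD, B->CAC, C->ABD, D->C

  step 2 ⇒ step 3: DDCACCABDDDABDABDDDABDDDCACC ⇒ C·C·ABD·DD·ABD·ABD·DD·CAC·C·C·C·DD·CAC·C·DD·CAC·C·C·C·DD·CAC·C·C·C·ABD·DD·ABD·ABD
    A ↦ DD
    B ↦ CAC
    C ↦ ABD
    D ↦ C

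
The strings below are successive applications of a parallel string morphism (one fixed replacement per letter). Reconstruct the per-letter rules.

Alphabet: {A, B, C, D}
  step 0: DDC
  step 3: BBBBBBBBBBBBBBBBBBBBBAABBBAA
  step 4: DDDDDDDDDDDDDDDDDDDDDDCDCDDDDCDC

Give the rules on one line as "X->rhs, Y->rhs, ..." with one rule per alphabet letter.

  step 3 ⇒ step 4: BBBBBBBBBBBBBBBBBBBBBAABBBAA ⇒ D·D·D·D·D·D·D·D·D·D·D·D·D·D·D·D·D·D·D·D·D·DC·DC·D·D·D·DC·DC
    A ↦ DC
    B ↦ D
    C ↦ AA  (constrained at step 0)
    D ↦ BBB  (constrained at step 0)

A->DC, B->D, C->AA, D->BBB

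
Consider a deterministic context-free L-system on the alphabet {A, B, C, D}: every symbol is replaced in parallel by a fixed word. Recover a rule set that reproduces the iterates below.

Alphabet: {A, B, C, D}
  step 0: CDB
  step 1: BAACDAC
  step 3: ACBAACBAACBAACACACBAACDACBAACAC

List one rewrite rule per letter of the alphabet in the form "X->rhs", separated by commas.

A->AC, B->AC, C->BA, D->ACD

  step 0 ⇒ step 1: CDB ⇒ BA·ACD·AC
    B ↦ AC
    C ↦ BA
    D ↦ ACD
    A ↦ AC  (constrained at step 1)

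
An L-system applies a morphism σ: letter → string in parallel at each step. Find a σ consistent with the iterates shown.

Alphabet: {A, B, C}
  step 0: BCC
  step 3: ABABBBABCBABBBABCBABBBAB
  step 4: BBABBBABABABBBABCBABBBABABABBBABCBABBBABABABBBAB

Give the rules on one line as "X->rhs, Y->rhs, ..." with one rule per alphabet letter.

A->BB, B->AB, C->CB

  step 3 ⇒ step 4: ABABBBABCBABBBABCBABBBAB ⇒ BB·AB·BB·AB·AB·AB·BB·AB·CB·AB·BB·AB·AB·AB·BB·AB·CB·AB·BB·AB·AB·AB·BB·AB
    A ↦ BB
    B ↦ AB
    C ↦ CB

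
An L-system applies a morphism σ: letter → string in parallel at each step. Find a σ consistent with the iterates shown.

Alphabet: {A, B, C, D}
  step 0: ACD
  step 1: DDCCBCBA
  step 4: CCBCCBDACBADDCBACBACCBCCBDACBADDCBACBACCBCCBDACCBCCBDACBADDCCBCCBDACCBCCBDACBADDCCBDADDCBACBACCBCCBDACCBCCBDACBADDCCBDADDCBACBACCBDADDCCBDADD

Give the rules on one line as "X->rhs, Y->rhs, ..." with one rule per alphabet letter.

A->DD, B->DA, C->CCB, D->CBA

  step 0 ⇒ step 1: ACD ⇒ DD·CCB·CBA
    A ↦ DD
    C ↦ CCB
    D ↦ CBA
    B ↦ DA  (constrained at step 1)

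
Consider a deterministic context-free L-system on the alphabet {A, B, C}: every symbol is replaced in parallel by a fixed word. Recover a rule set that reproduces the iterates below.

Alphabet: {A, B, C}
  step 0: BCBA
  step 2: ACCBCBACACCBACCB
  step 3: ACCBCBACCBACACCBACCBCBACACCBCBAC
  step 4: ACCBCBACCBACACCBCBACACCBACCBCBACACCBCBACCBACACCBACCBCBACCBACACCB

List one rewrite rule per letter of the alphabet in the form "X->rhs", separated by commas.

A->AC, B->AC, C->CB

  step 3 ⇒ step 4: ACCBCBACCBACACCBACCBCBACACCBCBAC ⇒ AC·CB·CB·AC·CB·AC·AC·CB·CB·AC·AC·CB·AC·CB·CB·AC·AC·CB·CB·AC·CB·AC·AC·CB·AC·CB·CB·AC·CB·AC·AC·CB
    A ↦ AC
    B ↦ AC
    C ↦ CB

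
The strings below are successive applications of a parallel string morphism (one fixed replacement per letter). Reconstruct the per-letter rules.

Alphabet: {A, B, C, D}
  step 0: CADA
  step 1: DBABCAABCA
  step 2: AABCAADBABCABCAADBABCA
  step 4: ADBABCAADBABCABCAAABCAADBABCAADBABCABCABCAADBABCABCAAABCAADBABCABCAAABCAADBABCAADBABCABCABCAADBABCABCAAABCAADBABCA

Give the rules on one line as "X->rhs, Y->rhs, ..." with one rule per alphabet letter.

A->BCA, B->A, C->DBA, D->A

  step 1 ⇒ step 2: DBABCAABCA ⇒ A·A·BCA·A·DBA·BCA·BCA·A·DBA·BCA
    A ↦ BCA
    B ↦ A
    C ↦ DBA
    D ↦ A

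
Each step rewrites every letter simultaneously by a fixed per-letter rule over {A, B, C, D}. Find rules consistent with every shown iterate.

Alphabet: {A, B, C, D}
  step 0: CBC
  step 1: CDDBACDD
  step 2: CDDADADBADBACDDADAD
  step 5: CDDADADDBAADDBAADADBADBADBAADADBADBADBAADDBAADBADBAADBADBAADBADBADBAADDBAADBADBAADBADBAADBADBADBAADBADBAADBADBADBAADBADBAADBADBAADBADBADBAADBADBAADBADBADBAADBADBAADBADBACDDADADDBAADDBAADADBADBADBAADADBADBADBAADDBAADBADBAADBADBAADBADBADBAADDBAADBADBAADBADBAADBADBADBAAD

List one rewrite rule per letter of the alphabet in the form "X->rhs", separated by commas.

A->DBA, B->BA, C->CDD, D->AD

  step 1 ⇒ step 2: CDDBACDD ⇒ CDD·AD·AD·BA·DBA·CDD·AD·AD
    A ↦ DBA
    B ↦ BA
    C ↦ CDD
    D ↦ AD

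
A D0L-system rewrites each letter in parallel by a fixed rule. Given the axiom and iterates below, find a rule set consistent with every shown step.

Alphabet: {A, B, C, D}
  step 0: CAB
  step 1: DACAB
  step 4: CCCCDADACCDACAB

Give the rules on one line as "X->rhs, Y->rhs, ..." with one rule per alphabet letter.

  step 0 ⇒ step 1: CAB ⇒ DA·C·AB
    A ↦ C
    B ↦ AB
    C ↦ DA
    D ↦ C  (constrained at step 1)

A->C, B->AB, C->DA, D->C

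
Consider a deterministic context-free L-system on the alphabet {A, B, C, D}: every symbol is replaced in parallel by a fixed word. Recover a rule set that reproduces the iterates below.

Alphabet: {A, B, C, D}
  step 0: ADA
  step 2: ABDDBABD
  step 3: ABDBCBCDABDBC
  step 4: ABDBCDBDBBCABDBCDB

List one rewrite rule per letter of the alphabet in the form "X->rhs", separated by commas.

A->AB, B->D, C->B, D->BC

  step 3 ⇒ step 4: ABDBCBCDABDBC ⇒ AB·D·BC·D·B·D·B·BC·AB·D·BC·D·B
    A ↦ AB
    B ↦ D
    C ↦ B
    D ↦ BC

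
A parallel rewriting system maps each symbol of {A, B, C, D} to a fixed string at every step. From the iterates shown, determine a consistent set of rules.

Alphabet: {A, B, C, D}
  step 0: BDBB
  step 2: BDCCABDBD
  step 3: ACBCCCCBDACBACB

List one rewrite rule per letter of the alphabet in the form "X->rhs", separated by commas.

  step 2 ⇒ step 3: BDCCABDBD ⇒ A·CB·CC·CC·BD·A·CB·A·CB
    A ↦ BD
    B ↦ A
    C ↦ CC
    D ↦ CB

A->BD, B->A, C->CC, D->CB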